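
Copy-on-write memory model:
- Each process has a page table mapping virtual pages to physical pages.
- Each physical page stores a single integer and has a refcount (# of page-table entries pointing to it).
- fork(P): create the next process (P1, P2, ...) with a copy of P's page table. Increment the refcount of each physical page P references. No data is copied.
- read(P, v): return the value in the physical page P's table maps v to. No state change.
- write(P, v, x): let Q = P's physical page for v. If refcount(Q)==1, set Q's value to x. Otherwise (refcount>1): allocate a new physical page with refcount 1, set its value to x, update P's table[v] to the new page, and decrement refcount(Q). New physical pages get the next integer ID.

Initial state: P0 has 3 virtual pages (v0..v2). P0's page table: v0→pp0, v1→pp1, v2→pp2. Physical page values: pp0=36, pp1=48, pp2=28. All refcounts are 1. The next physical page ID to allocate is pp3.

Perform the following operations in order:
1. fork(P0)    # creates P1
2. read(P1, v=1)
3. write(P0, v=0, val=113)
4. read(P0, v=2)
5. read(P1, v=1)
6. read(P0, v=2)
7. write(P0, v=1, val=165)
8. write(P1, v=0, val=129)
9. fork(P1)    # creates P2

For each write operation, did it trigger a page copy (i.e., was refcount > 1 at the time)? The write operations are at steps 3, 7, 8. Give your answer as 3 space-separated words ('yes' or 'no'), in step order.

Op 1: fork(P0) -> P1. 3 ppages; refcounts: pp0:2 pp1:2 pp2:2
Op 2: read(P1, v1) -> 48. No state change.
Op 3: write(P0, v0, 113). refcount(pp0)=2>1 -> COPY to pp3. 4 ppages; refcounts: pp0:1 pp1:2 pp2:2 pp3:1
Op 4: read(P0, v2) -> 28. No state change.
Op 5: read(P1, v1) -> 48. No state change.
Op 6: read(P0, v2) -> 28. No state change.
Op 7: write(P0, v1, 165). refcount(pp1)=2>1 -> COPY to pp4. 5 ppages; refcounts: pp0:1 pp1:1 pp2:2 pp3:1 pp4:1
Op 8: write(P1, v0, 129). refcount(pp0)=1 -> write in place. 5 ppages; refcounts: pp0:1 pp1:1 pp2:2 pp3:1 pp4:1
Op 9: fork(P1) -> P2. 5 ppages; refcounts: pp0:2 pp1:2 pp2:3 pp3:1 pp4:1

yes yes no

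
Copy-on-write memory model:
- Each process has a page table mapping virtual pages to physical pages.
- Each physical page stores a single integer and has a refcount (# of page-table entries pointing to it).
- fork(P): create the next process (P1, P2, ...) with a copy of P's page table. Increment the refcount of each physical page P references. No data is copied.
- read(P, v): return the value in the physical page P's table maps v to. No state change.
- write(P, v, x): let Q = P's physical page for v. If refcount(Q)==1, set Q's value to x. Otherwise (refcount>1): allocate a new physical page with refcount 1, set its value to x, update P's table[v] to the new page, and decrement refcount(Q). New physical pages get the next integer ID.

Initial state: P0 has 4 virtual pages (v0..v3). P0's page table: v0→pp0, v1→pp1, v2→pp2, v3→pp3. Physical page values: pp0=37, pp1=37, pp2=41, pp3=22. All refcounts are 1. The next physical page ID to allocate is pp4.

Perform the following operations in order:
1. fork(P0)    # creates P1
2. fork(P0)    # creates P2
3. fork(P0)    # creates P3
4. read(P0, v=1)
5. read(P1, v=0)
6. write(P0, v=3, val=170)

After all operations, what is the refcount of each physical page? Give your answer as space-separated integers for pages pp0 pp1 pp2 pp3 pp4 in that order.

Answer: 4 4 4 3 1

Derivation:
Op 1: fork(P0) -> P1. 4 ppages; refcounts: pp0:2 pp1:2 pp2:2 pp3:2
Op 2: fork(P0) -> P2. 4 ppages; refcounts: pp0:3 pp1:3 pp2:3 pp3:3
Op 3: fork(P0) -> P3. 4 ppages; refcounts: pp0:4 pp1:4 pp2:4 pp3:4
Op 4: read(P0, v1) -> 37. No state change.
Op 5: read(P1, v0) -> 37. No state change.
Op 6: write(P0, v3, 170). refcount(pp3)=4>1 -> COPY to pp4. 5 ppages; refcounts: pp0:4 pp1:4 pp2:4 pp3:3 pp4:1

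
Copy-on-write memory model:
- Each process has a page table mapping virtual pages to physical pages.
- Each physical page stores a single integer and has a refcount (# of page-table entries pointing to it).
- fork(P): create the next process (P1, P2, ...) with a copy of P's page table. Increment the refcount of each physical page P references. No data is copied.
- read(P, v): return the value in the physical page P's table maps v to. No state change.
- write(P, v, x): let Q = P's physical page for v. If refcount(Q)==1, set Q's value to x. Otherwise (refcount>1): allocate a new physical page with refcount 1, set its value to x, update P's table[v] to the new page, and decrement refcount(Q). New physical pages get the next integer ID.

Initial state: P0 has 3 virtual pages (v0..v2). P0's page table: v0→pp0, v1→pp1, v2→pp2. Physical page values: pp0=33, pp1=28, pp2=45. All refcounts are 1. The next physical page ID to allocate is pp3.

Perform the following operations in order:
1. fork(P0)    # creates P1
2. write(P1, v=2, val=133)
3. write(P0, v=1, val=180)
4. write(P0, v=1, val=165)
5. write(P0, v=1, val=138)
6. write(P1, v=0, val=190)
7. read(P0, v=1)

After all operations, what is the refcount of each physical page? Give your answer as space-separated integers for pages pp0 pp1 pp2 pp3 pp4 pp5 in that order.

Op 1: fork(P0) -> P1. 3 ppages; refcounts: pp0:2 pp1:2 pp2:2
Op 2: write(P1, v2, 133). refcount(pp2)=2>1 -> COPY to pp3. 4 ppages; refcounts: pp0:2 pp1:2 pp2:1 pp3:1
Op 3: write(P0, v1, 180). refcount(pp1)=2>1 -> COPY to pp4. 5 ppages; refcounts: pp0:2 pp1:1 pp2:1 pp3:1 pp4:1
Op 4: write(P0, v1, 165). refcount(pp4)=1 -> write in place. 5 ppages; refcounts: pp0:2 pp1:1 pp2:1 pp3:1 pp4:1
Op 5: write(P0, v1, 138). refcount(pp4)=1 -> write in place. 5 ppages; refcounts: pp0:2 pp1:1 pp2:1 pp3:1 pp4:1
Op 6: write(P1, v0, 190). refcount(pp0)=2>1 -> COPY to pp5. 6 ppages; refcounts: pp0:1 pp1:1 pp2:1 pp3:1 pp4:1 pp5:1
Op 7: read(P0, v1) -> 138. No state change.

Answer: 1 1 1 1 1 1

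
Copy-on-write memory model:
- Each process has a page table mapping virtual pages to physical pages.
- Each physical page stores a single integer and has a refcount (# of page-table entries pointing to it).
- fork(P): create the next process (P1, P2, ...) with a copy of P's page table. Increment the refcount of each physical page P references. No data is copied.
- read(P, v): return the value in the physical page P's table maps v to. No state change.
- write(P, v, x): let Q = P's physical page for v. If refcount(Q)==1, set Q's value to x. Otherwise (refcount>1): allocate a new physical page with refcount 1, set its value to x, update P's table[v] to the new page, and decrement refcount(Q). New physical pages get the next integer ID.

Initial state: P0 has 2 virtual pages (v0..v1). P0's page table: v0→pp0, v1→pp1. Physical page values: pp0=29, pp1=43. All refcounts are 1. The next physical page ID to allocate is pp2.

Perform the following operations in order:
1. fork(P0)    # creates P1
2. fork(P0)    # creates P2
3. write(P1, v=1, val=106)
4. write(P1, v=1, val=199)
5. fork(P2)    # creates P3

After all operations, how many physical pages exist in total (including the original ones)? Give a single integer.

Answer: 3

Derivation:
Op 1: fork(P0) -> P1. 2 ppages; refcounts: pp0:2 pp1:2
Op 2: fork(P0) -> P2. 2 ppages; refcounts: pp0:3 pp1:3
Op 3: write(P1, v1, 106). refcount(pp1)=3>1 -> COPY to pp2. 3 ppages; refcounts: pp0:3 pp1:2 pp2:1
Op 4: write(P1, v1, 199). refcount(pp2)=1 -> write in place. 3 ppages; refcounts: pp0:3 pp1:2 pp2:1
Op 5: fork(P2) -> P3. 3 ppages; refcounts: pp0:4 pp1:3 pp2:1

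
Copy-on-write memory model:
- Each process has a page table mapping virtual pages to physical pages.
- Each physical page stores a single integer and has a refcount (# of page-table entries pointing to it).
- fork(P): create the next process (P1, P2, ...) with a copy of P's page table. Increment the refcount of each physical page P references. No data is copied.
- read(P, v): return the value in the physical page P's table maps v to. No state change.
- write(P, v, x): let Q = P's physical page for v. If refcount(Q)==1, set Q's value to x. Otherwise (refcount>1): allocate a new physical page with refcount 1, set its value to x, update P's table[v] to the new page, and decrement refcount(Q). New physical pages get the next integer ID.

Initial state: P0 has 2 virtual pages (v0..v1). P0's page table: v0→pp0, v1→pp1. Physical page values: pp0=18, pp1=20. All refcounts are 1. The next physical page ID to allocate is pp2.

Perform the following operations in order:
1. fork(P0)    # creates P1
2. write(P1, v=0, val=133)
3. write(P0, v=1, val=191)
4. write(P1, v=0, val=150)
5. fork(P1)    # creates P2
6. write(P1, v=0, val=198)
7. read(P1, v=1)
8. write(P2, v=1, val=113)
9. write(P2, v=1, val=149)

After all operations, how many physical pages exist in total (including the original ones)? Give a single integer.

Answer: 6

Derivation:
Op 1: fork(P0) -> P1. 2 ppages; refcounts: pp0:2 pp1:2
Op 2: write(P1, v0, 133). refcount(pp0)=2>1 -> COPY to pp2. 3 ppages; refcounts: pp0:1 pp1:2 pp2:1
Op 3: write(P0, v1, 191). refcount(pp1)=2>1 -> COPY to pp3. 4 ppages; refcounts: pp0:1 pp1:1 pp2:1 pp3:1
Op 4: write(P1, v0, 150). refcount(pp2)=1 -> write in place. 4 ppages; refcounts: pp0:1 pp1:1 pp2:1 pp3:1
Op 5: fork(P1) -> P2. 4 ppages; refcounts: pp0:1 pp1:2 pp2:2 pp3:1
Op 6: write(P1, v0, 198). refcount(pp2)=2>1 -> COPY to pp4. 5 ppages; refcounts: pp0:1 pp1:2 pp2:1 pp3:1 pp4:1
Op 7: read(P1, v1) -> 20. No state change.
Op 8: write(P2, v1, 113). refcount(pp1)=2>1 -> COPY to pp5. 6 ppages; refcounts: pp0:1 pp1:1 pp2:1 pp3:1 pp4:1 pp5:1
Op 9: write(P2, v1, 149). refcount(pp5)=1 -> write in place. 6 ppages; refcounts: pp0:1 pp1:1 pp2:1 pp3:1 pp4:1 pp5:1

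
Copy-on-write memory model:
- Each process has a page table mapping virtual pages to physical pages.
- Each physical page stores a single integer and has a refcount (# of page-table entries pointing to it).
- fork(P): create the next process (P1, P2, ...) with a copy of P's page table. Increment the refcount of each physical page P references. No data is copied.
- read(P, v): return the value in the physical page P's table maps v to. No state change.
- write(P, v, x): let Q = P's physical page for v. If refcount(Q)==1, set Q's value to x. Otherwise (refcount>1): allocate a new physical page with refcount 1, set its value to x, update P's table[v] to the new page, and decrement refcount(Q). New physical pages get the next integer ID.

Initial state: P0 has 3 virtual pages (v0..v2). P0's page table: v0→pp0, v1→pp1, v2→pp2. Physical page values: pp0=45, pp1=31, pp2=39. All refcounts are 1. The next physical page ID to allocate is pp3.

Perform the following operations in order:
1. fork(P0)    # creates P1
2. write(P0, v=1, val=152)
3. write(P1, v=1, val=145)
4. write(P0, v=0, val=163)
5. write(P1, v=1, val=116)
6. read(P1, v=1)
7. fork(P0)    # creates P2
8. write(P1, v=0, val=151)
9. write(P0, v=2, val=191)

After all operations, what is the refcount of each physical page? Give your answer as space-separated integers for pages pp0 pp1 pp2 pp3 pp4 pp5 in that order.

Answer: 1 1 2 2 2 1

Derivation:
Op 1: fork(P0) -> P1. 3 ppages; refcounts: pp0:2 pp1:2 pp2:2
Op 2: write(P0, v1, 152). refcount(pp1)=2>1 -> COPY to pp3. 4 ppages; refcounts: pp0:2 pp1:1 pp2:2 pp3:1
Op 3: write(P1, v1, 145). refcount(pp1)=1 -> write in place. 4 ppages; refcounts: pp0:2 pp1:1 pp2:2 pp3:1
Op 4: write(P0, v0, 163). refcount(pp0)=2>1 -> COPY to pp4. 5 ppages; refcounts: pp0:1 pp1:1 pp2:2 pp3:1 pp4:1
Op 5: write(P1, v1, 116). refcount(pp1)=1 -> write in place. 5 ppages; refcounts: pp0:1 pp1:1 pp2:2 pp3:1 pp4:1
Op 6: read(P1, v1) -> 116. No state change.
Op 7: fork(P0) -> P2. 5 ppages; refcounts: pp0:1 pp1:1 pp2:3 pp3:2 pp4:2
Op 8: write(P1, v0, 151). refcount(pp0)=1 -> write in place. 5 ppages; refcounts: pp0:1 pp1:1 pp2:3 pp3:2 pp4:2
Op 9: write(P0, v2, 191). refcount(pp2)=3>1 -> COPY to pp5. 6 ppages; refcounts: pp0:1 pp1:1 pp2:2 pp3:2 pp4:2 pp5:1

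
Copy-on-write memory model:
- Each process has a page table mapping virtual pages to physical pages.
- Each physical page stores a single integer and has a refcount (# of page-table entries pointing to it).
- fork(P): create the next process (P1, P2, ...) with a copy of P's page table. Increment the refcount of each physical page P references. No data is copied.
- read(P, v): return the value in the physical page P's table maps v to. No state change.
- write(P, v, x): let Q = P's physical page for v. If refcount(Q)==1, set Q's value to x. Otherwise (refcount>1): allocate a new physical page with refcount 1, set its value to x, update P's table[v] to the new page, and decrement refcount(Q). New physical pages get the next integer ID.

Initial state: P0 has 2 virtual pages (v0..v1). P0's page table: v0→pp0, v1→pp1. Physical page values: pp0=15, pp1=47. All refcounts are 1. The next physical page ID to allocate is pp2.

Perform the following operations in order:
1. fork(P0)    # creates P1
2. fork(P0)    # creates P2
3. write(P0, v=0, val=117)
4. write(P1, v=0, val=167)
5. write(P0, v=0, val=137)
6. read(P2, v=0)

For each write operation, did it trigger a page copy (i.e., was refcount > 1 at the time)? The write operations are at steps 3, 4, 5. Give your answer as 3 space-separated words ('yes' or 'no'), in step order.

Op 1: fork(P0) -> P1. 2 ppages; refcounts: pp0:2 pp1:2
Op 2: fork(P0) -> P2. 2 ppages; refcounts: pp0:3 pp1:3
Op 3: write(P0, v0, 117). refcount(pp0)=3>1 -> COPY to pp2. 3 ppages; refcounts: pp0:2 pp1:3 pp2:1
Op 4: write(P1, v0, 167). refcount(pp0)=2>1 -> COPY to pp3. 4 ppages; refcounts: pp0:1 pp1:3 pp2:1 pp3:1
Op 5: write(P0, v0, 137). refcount(pp2)=1 -> write in place. 4 ppages; refcounts: pp0:1 pp1:3 pp2:1 pp3:1
Op 6: read(P2, v0) -> 15. No state change.

yes yes no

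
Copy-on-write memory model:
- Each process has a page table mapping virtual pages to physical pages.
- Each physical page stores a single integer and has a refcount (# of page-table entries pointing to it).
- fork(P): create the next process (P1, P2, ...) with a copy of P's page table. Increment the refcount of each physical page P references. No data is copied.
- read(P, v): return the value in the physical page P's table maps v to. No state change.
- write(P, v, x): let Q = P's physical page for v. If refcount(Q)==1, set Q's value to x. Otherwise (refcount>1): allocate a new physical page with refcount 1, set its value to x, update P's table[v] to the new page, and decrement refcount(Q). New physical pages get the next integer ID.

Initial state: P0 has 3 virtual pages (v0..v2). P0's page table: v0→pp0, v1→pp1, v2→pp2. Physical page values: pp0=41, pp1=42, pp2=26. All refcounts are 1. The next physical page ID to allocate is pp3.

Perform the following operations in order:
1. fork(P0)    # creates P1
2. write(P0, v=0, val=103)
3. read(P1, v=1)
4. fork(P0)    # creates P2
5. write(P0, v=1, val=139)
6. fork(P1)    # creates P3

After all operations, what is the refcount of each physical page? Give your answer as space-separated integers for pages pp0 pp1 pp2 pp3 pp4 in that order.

Answer: 2 3 4 2 1

Derivation:
Op 1: fork(P0) -> P1. 3 ppages; refcounts: pp0:2 pp1:2 pp2:2
Op 2: write(P0, v0, 103). refcount(pp0)=2>1 -> COPY to pp3. 4 ppages; refcounts: pp0:1 pp1:2 pp2:2 pp3:1
Op 3: read(P1, v1) -> 42. No state change.
Op 4: fork(P0) -> P2. 4 ppages; refcounts: pp0:1 pp1:3 pp2:3 pp3:2
Op 5: write(P0, v1, 139). refcount(pp1)=3>1 -> COPY to pp4. 5 ppages; refcounts: pp0:1 pp1:2 pp2:3 pp3:2 pp4:1
Op 6: fork(P1) -> P3. 5 ppages; refcounts: pp0:2 pp1:3 pp2:4 pp3:2 pp4:1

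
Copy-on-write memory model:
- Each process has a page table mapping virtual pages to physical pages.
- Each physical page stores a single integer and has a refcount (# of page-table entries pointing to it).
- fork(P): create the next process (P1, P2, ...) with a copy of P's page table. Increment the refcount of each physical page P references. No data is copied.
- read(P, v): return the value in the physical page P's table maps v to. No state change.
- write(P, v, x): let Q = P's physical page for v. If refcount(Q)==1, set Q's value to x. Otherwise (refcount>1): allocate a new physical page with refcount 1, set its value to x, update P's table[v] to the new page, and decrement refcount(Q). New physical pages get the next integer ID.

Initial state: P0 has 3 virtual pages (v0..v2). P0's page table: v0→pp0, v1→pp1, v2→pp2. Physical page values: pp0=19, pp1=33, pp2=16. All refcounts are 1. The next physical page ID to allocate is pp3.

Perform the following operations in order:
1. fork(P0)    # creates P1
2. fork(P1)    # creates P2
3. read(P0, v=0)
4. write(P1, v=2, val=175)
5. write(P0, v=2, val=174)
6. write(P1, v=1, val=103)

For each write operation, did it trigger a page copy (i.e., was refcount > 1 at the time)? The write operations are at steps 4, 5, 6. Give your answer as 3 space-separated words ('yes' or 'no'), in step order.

Op 1: fork(P0) -> P1. 3 ppages; refcounts: pp0:2 pp1:2 pp2:2
Op 2: fork(P1) -> P2. 3 ppages; refcounts: pp0:3 pp1:3 pp2:3
Op 3: read(P0, v0) -> 19. No state change.
Op 4: write(P1, v2, 175). refcount(pp2)=3>1 -> COPY to pp3. 4 ppages; refcounts: pp0:3 pp1:3 pp2:2 pp3:1
Op 5: write(P0, v2, 174). refcount(pp2)=2>1 -> COPY to pp4. 5 ppages; refcounts: pp0:3 pp1:3 pp2:1 pp3:1 pp4:1
Op 6: write(P1, v1, 103). refcount(pp1)=3>1 -> COPY to pp5. 6 ppages; refcounts: pp0:3 pp1:2 pp2:1 pp3:1 pp4:1 pp5:1

yes yes yes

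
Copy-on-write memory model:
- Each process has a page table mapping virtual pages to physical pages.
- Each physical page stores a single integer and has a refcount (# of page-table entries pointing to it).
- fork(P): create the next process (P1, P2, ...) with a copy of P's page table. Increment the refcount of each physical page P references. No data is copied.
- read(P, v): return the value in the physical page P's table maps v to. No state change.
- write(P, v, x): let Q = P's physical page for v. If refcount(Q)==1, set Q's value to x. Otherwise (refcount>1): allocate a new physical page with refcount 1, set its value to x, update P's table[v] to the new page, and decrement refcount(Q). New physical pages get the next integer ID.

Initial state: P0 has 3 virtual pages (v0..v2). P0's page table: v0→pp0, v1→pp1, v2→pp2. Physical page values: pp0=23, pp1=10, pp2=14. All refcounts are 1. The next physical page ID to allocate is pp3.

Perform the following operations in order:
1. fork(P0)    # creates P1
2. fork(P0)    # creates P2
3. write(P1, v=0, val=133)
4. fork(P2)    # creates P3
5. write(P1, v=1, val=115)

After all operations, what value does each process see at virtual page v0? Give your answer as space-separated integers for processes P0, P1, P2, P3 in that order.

Op 1: fork(P0) -> P1. 3 ppages; refcounts: pp0:2 pp1:2 pp2:2
Op 2: fork(P0) -> P2. 3 ppages; refcounts: pp0:3 pp1:3 pp2:3
Op 3: write(P1, v0, 133). refcount(pp0)=3>1 -> COPY to pp3. 4 ppages; refcounts: pp0:2 pp1:3 pp2:3 pp3:1
Op 4: fork(P2) -> P3. 4 ppages; refcounts: pp0:3 pp1:4 pp2:4 pp3:1
Op 5: write(P1, v1, 115). refcount(pp1)=4>1 -> COPY to pp4. 5 ppages; refcounts: pp0:3 pp1:3 pp2:4 pp3:1 pp4:1
P0: v0 -> pp0 = 23
P1: v0 -> pp3 = 133
P2: v0 -> pp0 = 23
P3: v0 -> pp0 = 23

Answer: 23 133 23 23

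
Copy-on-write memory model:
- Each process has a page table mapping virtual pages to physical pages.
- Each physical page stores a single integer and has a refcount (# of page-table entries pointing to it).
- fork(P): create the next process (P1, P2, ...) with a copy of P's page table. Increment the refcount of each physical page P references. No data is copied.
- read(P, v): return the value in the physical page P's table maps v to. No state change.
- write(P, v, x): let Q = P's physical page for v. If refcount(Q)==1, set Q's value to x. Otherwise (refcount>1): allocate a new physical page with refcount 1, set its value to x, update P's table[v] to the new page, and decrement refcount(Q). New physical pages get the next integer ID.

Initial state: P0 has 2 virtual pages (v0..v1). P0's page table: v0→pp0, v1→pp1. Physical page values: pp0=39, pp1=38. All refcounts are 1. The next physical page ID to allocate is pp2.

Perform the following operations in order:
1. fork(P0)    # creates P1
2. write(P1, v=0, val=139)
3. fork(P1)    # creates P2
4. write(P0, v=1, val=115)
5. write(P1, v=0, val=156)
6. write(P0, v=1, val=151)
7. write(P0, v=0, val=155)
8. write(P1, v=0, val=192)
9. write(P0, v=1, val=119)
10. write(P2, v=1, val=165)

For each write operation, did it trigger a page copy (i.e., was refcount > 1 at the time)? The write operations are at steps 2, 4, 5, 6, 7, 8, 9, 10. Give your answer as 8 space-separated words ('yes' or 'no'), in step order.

Op 1: fork(P0) -> P1. 2 ppages; refcounts: pp0:2 pp1:2
Op 2: write(P1, v0, 139). refcount(pp0)=2>1 -> COPY to pp2. 3 ppages; refcounts: pp0:1 pp1:2 pp2:1
Op 3: fork(P1) -> P2. 3 ppages; refcounts: pp0:1 pp1:3 pp2:2
Op 4: write(P0, v1, 115). refcount(pp1)=3>1 -> COPY to pp3. 4 ppages; refcounts: pp0:1 pp1:2 pp2:2 pp3:1
Op 5: write(P1, v0, 156). refcount(pp2)=2>1 -> COPY to pp4. 5 ppages; refcounts: pp0:1 pp1:2 pp2:1 pp3:1 pp4:1
Op 6: write(P0, v1, 151). refcount(pp3)=1 -> write in place. 5 ppages; refcounts: pp0:1 pp1:2 pp2:1 pp3:1 pp4:1
Op 7: write(P0, v0, 155). refcount(pp0)=1 -> write in place. 5 ppages; refcounts: pp0:1 pp1:2 pp2:1 pp3:1 pp4:1
Op 8: write(P1, v0, 192). refcount(pp4)=1 -> write in place. 5 ppages; refcounts: pp0:1 pp1:2 pp2:1 pp3:1 pp4:1
Op 9: write(P0, v1, 119). refcount(pp3)=1 -> write in place. 5 ppages; refcounts: pp0:1 pp1:2 pp2:1 pp3:1 pp4:1
Op 10: write(P2, v1, 165). refcount(pp1)=2>1 -> COPY to pp5. 6 ppages; refcounts: pp0:1 pp1:1 pp2:1 pp3:1 pp4:1 pp5:1

yes yes yes no no no no yes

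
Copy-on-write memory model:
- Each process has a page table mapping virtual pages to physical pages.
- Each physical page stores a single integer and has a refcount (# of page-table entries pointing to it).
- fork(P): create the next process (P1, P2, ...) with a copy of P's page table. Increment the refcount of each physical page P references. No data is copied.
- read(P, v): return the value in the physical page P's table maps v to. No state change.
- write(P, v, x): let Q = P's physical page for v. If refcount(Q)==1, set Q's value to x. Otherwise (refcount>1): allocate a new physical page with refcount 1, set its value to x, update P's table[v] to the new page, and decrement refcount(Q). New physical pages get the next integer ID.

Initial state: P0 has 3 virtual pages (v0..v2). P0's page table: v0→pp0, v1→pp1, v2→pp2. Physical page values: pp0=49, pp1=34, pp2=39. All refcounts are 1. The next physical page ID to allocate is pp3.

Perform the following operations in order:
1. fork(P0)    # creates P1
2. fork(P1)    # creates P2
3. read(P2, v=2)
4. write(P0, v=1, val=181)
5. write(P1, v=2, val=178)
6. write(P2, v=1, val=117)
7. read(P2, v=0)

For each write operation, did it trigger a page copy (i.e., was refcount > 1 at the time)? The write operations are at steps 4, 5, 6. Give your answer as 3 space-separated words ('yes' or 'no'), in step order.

Op 1: fork(P0) -> P1. 3 ppages; refcounts: pp0:2 pp1:2 pp2:2
Op 2: fork(P1) -> P2. 3 ppages; refcounts: pp0:3 pp1:3 pp2:3
Op 3: read(P2, v2) -> 39. No state change.
Op 4: write(P0, v1, 181). refcount(pp1)=3>1 -> COPY to pp3. 4 ppages; refcounts: pp0:3 pp1:2 pp2:3 pp3:1
Op 5: write(P1, v2, 178). refcount(pp2)=3>1 -> COPY to pp4. 5 ppages; refcounts: pp0:3 pp1:2 pp2:2 pp3:1 pp4:1
Op 6: write(P2, v1, 117). refcount(pp1)=2>1 -> COPY to pp5. 6 ppages; refcounts: pp0:3 pp1:1 pp2:2 pp3:1 pp4:1 pp5:1
Op 7: read(P2, v0) -> 49. No state change.

yes yes yes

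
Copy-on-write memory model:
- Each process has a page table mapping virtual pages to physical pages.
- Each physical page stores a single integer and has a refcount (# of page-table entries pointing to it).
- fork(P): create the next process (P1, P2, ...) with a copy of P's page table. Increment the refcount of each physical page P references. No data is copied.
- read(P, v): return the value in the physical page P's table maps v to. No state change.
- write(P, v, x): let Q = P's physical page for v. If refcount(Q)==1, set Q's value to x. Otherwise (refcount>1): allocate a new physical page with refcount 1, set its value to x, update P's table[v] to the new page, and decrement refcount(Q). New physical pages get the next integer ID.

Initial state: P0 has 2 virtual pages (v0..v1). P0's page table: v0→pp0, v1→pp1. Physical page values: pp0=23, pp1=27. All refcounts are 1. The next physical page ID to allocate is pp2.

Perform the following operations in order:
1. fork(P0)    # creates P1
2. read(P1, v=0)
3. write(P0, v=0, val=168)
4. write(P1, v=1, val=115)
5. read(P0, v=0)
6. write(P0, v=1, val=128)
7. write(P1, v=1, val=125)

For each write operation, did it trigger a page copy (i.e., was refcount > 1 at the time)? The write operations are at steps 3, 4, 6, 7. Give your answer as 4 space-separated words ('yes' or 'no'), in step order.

Op 1: fork(P0) -> P1. 2 ppages; refcounts: pp0:2 pp1:2
Op 2: read(P1, v0) -> 23. No state change.
Op 3: write(P0, v0, 168). refcount(pp0)=2>1 -> COPY to pp2. 3 ppages; refcounts: pp0:1 pp1:2 pp2:1
Op 4: write(P1, v1, 115). refcount(pp1)=2>1 -> COPY to pp3. 4 ppages; refcounts: pp0:1 pp1:1 pp2:1 pp3:1
Op 5: read(P0, v0) -> 168. No state change.
Op 6: write(P0, v1, 128). refcount(pp1)=1 -> write in place. 4 ppages; refcounts: pp0:1 pp1:1 pp2:1 pp3:1
Op 7: write(P1, v1, 125). refcount(pp3)=1 -> write in place. 4 ppages; refcounts: pp0:1 pp1:1 pp2:1 pp3:1

yes yes no no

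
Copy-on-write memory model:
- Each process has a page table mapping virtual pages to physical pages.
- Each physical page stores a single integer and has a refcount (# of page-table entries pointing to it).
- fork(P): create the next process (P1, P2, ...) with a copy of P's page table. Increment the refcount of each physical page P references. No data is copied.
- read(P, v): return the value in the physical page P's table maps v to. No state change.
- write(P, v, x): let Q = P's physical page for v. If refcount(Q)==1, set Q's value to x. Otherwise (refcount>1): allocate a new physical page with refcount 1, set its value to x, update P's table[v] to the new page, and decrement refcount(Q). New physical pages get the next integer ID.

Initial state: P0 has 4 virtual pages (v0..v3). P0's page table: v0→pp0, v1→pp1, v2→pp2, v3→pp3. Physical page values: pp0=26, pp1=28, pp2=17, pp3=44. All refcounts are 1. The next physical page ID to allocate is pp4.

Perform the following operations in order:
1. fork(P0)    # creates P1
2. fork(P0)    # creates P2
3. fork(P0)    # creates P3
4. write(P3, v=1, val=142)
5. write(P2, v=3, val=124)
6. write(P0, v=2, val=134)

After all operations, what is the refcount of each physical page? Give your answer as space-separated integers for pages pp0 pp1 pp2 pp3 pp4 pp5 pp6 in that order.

Op 1: fork(P0) -> P1. 4 ppages; refcounts: pp0:2 pp1:2 pp2:2 pp3:2
Op 2: fork(P0) -> P2. 4 ppages; refcounts: pp0:3 pp1:3 pp2:3 pp3:3
Op 3: fork(P0) -> P3. 4 ppages; refcounts: pp0:4 pp1:4 pp2:4 pp3:4
Op 4: write(P3, v1, 142). refcount(pp1)=4>1 -> COPY to pp4. 5 ppages; refcounts: pp0:4 pp1:3 pp2:4 pp3:4 pp4:1
Op 5: write(P2, v3, 124). refcount(pp3)=4>1 -> COPY to pp5. 6 ppages; refcounts: pp0:4 pp1:3 pp2:4 pp3:3 pp4:1 pp5:1
Op 6: write(P0, v2, 134). refcount(pp2)=4>1 -> COPY to pp6. 7 ppages; refcounts: pp0:4 pp1:3 pp2:3 pp3:3 pp4:1 pp5:1 pp6:1

Answer: 4 3 3 3 1 1 1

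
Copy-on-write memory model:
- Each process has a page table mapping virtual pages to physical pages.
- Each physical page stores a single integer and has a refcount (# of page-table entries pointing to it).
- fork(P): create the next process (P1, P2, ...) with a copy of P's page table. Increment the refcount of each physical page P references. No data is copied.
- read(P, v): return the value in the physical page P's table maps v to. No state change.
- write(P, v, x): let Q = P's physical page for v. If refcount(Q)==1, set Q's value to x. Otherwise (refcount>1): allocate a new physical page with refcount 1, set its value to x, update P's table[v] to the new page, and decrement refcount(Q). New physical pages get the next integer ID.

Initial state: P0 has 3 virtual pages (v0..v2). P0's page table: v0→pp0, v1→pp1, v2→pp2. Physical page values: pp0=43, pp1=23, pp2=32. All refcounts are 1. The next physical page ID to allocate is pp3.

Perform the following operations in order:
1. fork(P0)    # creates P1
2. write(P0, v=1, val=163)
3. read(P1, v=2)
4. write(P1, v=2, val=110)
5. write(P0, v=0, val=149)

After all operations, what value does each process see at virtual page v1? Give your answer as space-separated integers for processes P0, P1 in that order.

Op 1: fork(P0) -> P1. 3 ppages; refcounts: pp0:2 pp1:2 pp2:2
Op 2: write(P0, v1, 163). refcount(pp1)=2>1 -> COPY to pp3. 4 ppages; refcounts: pp0:2 pp1:1 pp2:2 pp3:1
Op 3: read(P1, v2) -> 32. No state change.
Op 4: write(P1, v2, 110). refcount(pp2)=2>1 -> COPY to pp4. 5 ppages; refcounts: pp0:2 pp1:1 pp2:1 pp3:1 pp4:1
Op 5: write(P0, v0, 149). refcount(pp0)=2>1 -> COPY to pp5. 6 ppages; refcounts: pp0:1 pp1:1 pp2:1 pp3:1 pp4:1 pp5:1
P0: v1 -> pp3 = 163
P1: v1 -> pp1 = 23

Answer: 163 23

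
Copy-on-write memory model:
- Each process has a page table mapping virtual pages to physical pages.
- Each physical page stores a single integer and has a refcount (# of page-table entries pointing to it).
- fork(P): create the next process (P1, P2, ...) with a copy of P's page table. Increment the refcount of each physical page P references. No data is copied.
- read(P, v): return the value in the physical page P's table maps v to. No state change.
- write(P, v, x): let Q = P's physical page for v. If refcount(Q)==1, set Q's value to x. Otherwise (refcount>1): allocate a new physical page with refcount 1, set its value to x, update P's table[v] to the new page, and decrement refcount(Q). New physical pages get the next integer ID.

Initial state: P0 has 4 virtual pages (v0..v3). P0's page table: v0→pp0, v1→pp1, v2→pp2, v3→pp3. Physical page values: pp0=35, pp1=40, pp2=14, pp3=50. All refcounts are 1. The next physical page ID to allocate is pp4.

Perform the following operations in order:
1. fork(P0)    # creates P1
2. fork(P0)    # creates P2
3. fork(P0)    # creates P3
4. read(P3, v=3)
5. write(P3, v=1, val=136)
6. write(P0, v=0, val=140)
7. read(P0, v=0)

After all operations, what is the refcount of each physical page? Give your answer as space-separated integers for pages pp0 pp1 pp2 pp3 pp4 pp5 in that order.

Op 1: fork(P0) -> P1. 4 ppages; refcounts: pp0:2 pp1:2 pp2:2 pp3:2
Op 2: fork(P0) -> P2. 4 ppages; refcounts: pp0:3 pp1:3 pp2:3 pp3:3
Op 3: fork(P0) -> P3. 4 ppages; refcounts: pp0:4 pp1:4 pp2:4 pp3:4
Op 4: read(P3, v3) -> 50. No state change.
Op 5: write(P3, v1, 136). refcount(pp1)=4>1 -> COPY to pp4. 5 ppages; refcounts: pp0:4 pp1:3 pp2:4 pp3:4 pp4:1
Op 6: write(P0, v0, 140). refcount(pp0)=4>1 -> COPY to pp5. 6 ppages; refcounts: pp0:3 pp1:3 pp2:4 pp3:4 pp4:1 pp5:1
Op 7: read(P0, v0) -> 140. No state change.

Answer: 3 3 4 4 1 1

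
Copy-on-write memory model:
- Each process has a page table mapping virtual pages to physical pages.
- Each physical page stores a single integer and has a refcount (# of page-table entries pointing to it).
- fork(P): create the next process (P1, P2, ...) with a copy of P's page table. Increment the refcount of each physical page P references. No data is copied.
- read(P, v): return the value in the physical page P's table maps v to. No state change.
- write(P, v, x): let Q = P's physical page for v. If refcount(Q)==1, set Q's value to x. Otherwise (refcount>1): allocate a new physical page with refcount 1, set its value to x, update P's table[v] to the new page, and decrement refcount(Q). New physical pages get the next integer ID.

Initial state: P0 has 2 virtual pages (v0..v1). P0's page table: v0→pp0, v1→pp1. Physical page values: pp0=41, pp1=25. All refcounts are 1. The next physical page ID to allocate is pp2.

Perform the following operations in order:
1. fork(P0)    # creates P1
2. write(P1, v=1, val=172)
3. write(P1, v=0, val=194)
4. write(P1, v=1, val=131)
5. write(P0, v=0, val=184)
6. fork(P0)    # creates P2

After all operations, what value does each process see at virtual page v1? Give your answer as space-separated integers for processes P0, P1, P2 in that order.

Answer: 25 131 25

Derivation:
Op 1: fork(P0) -> P1. 2 ppages; refcounts: pp0:2 pp1:2
Op 2: write(P1, v1, 172). refcount(pp1)=2>1 -> COPY to pp2. 3 ppages; refcounts: pp0:2 pp1:1 pp2:1
Op 3: write(P1, v0, 194). refcount(pp0)=2>1 -> COPY to pp3. 4 ppages; refcounts: pp0:1 pp1:1 pp2:1 pp3:1
Op 4: write(P1, v1, 131). refcount(pp2)=1 -> write in place. 4 ppages; refcounts: pp0:1 pp1:1 pp2:1 pp3:1
Op 5: write(P0, v0, 184). refcount(pp0)=1 -> write in place. 4 ppages; refcounts: pp0:1 pp1:1 pp2:1 pp3:1
Op 6: fork(P0) -> P2. 4 ppages; refcounts: pp0:2 pp1:2 pp2:1 pp3:1
P0: v1 -> pp1 = 25
P1: v1 -> pp2 = 131
P2: v1 -> pp1 = 25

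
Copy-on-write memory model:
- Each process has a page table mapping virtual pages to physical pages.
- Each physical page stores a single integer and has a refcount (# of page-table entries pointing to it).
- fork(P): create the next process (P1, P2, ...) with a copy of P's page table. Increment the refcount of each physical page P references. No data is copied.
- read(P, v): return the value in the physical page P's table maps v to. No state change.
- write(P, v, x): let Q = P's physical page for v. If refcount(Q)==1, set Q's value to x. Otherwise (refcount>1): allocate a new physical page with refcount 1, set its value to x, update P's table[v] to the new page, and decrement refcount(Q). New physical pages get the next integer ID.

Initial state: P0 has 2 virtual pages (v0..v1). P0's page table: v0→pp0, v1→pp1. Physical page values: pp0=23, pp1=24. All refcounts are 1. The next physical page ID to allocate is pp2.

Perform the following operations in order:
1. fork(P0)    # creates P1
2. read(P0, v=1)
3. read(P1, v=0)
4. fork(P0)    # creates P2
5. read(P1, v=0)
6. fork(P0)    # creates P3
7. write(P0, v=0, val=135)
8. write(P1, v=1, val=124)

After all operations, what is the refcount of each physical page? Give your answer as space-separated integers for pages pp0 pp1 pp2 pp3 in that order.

Op 1: fork(P0) -> P1. 2 ppages; refcounts: pp0:2 pp1:2
Op 2: read(P0, v1) -> 24. No state change.
Op 3: read(P1, v0) -> 23. No state change.
Op 4: fork(P0) -> P2. 2 ppages; refcounts: pp0:3 pp1:3
Op 5: read(P1, v0) -> 23. No state change.
Op 6: fork(P0) -> P3. 2 ppages; refcounts: pp0:4 pp1:4
Op 7: write(P0, v0, 135). refcount(pp0)=4>1 -> COPY to pp2. 3 ppages; refcounts: pp0:3 pp1:4 pp2:1
Op 8: write(P1, v1, 124). refcount(pp1)=4>1 -> COPY to pp3. 4 ppages; refcounts: pp0:3 pp1:3 pp2:1 pp3:1

Answer: 3 3 1 1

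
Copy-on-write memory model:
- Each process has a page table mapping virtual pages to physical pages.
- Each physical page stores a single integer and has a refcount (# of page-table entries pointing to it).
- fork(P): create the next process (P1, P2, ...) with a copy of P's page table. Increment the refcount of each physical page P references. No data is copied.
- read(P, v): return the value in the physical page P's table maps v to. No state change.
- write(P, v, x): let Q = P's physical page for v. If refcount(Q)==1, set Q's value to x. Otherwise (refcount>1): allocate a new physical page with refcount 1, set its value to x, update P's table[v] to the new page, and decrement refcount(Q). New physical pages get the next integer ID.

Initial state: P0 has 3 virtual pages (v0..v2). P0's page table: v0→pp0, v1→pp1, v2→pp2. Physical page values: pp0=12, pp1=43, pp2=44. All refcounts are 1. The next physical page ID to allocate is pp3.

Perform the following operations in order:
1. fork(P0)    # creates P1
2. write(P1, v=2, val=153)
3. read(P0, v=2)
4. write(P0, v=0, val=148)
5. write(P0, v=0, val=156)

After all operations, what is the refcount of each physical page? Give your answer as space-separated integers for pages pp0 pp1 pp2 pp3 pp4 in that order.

Answer: 1 2 1 1 1

Derivation:
Op 1: fork(P0) -> P1. 3 ppages; refcounts: pp0:2 pp1:2 pp2:2
Op 2: write(P1, v2, 153). refcount(pp2)=2>1 -> COPY to pp3. 4 ppages; refcounts: pp0:2 pp1:2 pp2:1 pp3:1
Op 3: read(P0, v2) -> 44. No state change.
Op 4: write(P0, v0, 148). refcount(pp0)=2>1 -> COPY to pp4. 5 ppages; refcounts: pp0:1 pp1:2 pp2:1 pp3:1 pp4:1
Op 5: write(P0, v0, 156). refcount(pp4)=1 -> write in place. 5 ppages; refcounts: pp0:1 pp1:2 pp2:1 pp3:1 pp4:1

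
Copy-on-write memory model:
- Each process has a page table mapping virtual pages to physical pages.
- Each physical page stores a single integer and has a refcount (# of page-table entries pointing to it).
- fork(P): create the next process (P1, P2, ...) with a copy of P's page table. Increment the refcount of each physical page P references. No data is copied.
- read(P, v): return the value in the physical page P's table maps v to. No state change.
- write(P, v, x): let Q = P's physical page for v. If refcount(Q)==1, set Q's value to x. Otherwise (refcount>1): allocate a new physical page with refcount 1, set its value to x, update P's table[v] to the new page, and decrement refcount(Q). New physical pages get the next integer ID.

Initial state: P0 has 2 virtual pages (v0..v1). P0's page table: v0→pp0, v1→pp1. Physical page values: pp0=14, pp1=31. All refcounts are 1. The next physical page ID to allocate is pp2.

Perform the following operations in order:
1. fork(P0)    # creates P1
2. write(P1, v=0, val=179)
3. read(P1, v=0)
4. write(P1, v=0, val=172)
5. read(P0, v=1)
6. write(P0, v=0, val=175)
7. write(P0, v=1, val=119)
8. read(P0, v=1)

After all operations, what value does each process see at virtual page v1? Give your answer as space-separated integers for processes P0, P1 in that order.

Op 1: fork(P0) -> P1. 2 ppages; refcounts: pp0:2 pp1:2
Op 2: write(P1, v0, 179). refcount(pp0)=2>1 -> COPY to pp2. 3 ppages; refcounts: pp0:1 pp1:2 pp2:1
Op 3: read(P1, v0) -> 179. No state change.
Op 4: write(P1, v0, 172). refcount(pp2)=1 -> write in place. 3 ppages; refcounts: pp0:1 pp1:2 pp2:1
Op 5: read(P0, v1) -> 31. No state change.
Op 6: write(P0, v0, 175). refcount(pp0)=1 -> write in place. 3 ppages; refcounts: pp0:1 pp1:2 pp2:1
Op 7: write(P0, v1, 119). refcount(pp1)=2>1 -> COPY to pp3. 4 ppages; refcounts: pp0:1 pp1:1 pp2:1 pp3:1
Op 8: read(P0, v1) -> 119. No state change.
P0: v1 -> pp3 = 119
P1: v1 -> pp1 = 31

Answer: 119 31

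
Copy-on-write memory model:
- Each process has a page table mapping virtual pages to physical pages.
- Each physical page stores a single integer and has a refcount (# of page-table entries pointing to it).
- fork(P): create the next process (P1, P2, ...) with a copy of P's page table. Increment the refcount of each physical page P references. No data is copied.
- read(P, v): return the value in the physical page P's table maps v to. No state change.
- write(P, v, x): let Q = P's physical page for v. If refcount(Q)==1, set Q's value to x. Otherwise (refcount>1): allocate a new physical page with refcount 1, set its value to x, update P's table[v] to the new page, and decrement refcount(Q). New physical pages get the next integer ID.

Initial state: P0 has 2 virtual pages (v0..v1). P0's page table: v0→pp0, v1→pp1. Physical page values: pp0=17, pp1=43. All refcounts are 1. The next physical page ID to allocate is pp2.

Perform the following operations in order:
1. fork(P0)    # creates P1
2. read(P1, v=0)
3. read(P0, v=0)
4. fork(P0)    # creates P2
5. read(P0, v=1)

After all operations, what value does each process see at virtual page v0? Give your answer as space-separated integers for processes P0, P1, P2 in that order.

Answer: 17 17 17

Derivation:
Op 1: fork(P0) -> P1. 2 ppages; refcounts: pp0:2 pp1:2
Op 2: read(P1, v0) -> 17. No state change.
Op 3: read(P0, v0) -> 17. No state change.
Op 4: fork(P0) -> P2. 2 ppages; refcounts: pp0:3 pp1:3
Op 5: read(P0, v1) -> 43. No state change.
P0: v0 -> pp0 = 17
P1: v0 -> pp0 = 17
P2: v0 -> pp0 = 17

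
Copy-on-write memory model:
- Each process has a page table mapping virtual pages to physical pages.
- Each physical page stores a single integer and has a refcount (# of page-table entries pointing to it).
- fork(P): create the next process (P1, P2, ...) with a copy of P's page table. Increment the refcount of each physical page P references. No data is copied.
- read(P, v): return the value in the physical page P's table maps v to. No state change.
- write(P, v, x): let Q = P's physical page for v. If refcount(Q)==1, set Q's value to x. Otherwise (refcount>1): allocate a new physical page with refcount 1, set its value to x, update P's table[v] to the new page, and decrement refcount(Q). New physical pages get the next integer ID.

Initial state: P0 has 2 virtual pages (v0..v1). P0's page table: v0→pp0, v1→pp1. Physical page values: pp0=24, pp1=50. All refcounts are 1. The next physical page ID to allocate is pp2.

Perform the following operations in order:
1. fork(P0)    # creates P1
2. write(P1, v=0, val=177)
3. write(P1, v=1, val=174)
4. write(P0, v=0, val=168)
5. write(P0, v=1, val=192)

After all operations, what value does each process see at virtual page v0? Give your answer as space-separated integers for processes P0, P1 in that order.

Op 1: fork(P0) -> P1. 2 ppages; refcounts: pp0:2 pp1:2
Op 2: write(P1, v0, 177). refcount(pp0)=2>1 -> COPY to pp2. 3 ppages; refcounts: pp0:1 pp1:2 pp2:1
Op 3: write(P1, v1, 174). refcount(pp1)=2>1 -> COPY to pp3. 4 ppages; refcounts: pp0:1 pp1:1 pp2:1 pp3:1
Op 4: write(P0, v0, 168). refcount(pp0)=1 -> write in place. 4 ppages; refcounts: pp0:1 pp1:1 pp2:1 pp3:1
Op 5: write(P0, v1, 192). refcount(pp1)=1 -> write in place. 4 ppages; refcounts: pp0:1 pp1:1 pp2:1 pp3:1
P0: v0 -> pp0 = 168
P1: v0 -> pp2 = 177

Answer: 168 177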